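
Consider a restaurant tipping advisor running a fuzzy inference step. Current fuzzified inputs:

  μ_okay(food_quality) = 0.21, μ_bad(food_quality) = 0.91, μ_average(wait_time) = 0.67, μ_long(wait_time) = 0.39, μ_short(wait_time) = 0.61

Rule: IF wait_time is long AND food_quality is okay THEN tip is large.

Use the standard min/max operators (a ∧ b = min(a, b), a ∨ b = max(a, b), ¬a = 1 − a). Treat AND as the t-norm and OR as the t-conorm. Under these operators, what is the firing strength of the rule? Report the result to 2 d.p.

firing strength: long=0.39, okay=0.21; AND[min(a, b)] → w = 0.21

0.21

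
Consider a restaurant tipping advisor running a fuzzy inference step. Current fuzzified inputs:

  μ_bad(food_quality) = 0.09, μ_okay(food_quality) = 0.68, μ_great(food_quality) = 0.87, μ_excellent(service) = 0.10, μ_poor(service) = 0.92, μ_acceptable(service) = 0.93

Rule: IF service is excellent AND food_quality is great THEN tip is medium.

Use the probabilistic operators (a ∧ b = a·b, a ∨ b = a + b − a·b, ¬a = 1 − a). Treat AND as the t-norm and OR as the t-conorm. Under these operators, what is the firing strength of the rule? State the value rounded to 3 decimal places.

0.087

firing strength: excellent=0.10, great=0.87; AND[a·b] → w = 0.0870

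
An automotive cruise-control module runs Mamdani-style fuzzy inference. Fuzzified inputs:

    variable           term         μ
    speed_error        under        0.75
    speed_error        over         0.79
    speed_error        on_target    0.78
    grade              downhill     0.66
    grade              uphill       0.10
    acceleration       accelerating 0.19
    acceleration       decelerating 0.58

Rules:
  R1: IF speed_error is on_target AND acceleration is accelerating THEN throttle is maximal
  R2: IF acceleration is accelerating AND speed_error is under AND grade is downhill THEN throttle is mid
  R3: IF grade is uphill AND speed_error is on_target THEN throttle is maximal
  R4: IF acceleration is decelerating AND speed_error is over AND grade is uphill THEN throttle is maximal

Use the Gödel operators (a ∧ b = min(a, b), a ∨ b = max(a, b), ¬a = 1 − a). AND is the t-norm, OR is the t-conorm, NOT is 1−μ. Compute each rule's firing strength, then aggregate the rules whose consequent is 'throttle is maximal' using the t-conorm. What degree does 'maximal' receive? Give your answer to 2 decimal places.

R1: on_target=0.78, accelerating=0.19; AND[min(a, b)] → w = 0.19
R2: accelerating=0.19, under=0.75, downhill=0.66; AND[min(a, b)] → w = 0.19
R3: uphill=0.10, on_target=0.78; AND[min(a, b)] → w = 0.10
R4: decelerating=0.58, over=0.79, uphill=0.10; AND[min(a, b)] → w = 0.10
Rules with consequent 'maximal': {R1, R3, R4} → strengths 0.19, 0.10, 0.10
Aggregate via t-conorm [max(a, b)]: 0.19

0.19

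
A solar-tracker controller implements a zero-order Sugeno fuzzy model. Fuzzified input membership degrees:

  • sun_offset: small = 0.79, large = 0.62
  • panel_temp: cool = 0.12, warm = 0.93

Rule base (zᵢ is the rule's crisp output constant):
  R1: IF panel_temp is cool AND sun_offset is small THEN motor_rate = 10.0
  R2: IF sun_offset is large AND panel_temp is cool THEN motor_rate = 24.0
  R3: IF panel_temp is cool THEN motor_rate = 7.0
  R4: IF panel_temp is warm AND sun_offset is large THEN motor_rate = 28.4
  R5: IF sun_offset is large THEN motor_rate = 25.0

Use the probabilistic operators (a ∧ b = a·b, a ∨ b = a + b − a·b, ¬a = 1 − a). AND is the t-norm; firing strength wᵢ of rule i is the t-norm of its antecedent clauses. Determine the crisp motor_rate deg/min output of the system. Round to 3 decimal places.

23.859

R1 (z=10.0): cool=0.12, small=0.79; AND[a·b] → w = 0.0948
R2 (z=24.0): large=0.62, cool=0.12; AND[a·b] → w = 0.0744
R3 (z=7.0): cool=0.12 → w = 0.1200
R4 (z=28.4): warm=0.93, large=0.62; AND[a·b] → w = 0.5766
R5 (z=25.0): large=0.62 → w = 0.6200
Weighted average = (0.0948·10.0 + 0.0744·24.0 + 0.1200·7.0 + 0.5766·28.4 + 0.6200·25.0) / (0.0948 + 0.0744 + 0.1200 + 0.5766 + 0.6200)
  = 35.4490 / 1.4858 = 23.859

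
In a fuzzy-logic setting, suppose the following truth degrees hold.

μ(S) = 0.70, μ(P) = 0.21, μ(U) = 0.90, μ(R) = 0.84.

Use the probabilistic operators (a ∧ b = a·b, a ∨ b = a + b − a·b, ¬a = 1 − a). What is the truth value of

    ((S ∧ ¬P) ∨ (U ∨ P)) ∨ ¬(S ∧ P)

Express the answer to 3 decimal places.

0.995

¬P = 1 − 0.2100 = 0.7900
S ∧ ¬P = a·b on (0.7000, 0.7900) = 0.5530
U ∨ P = a + b − a·b on (0.9000, 0.2100) = 0.9210
(S ∧ ¬P) ∨ (U ∨ P) = a + b − a·b on (0.5530, 0.9210) = 0.9647
S ∧ P = a·b on (0.7000, 0.2100) = 0.1470
¬(S ∧ P) = 1 − 0.1470 = 0.8530
((S ∧ ¬P) ∨ (U ∨ P)) ∨ ¬(S ∧ P) = a + b − a·b on (0.9647, 0.8530) = 0.9948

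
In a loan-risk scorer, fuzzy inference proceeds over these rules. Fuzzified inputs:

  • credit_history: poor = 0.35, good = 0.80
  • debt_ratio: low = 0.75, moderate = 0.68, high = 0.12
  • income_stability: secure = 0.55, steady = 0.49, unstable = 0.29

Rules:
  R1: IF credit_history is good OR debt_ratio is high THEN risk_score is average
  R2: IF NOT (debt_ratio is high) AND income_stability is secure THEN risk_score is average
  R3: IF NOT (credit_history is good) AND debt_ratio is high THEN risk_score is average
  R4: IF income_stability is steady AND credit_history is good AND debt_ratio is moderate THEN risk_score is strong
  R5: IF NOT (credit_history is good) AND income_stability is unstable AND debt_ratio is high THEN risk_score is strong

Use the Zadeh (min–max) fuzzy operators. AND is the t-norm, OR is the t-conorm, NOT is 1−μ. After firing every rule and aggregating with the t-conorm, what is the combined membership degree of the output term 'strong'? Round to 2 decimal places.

R1: good=0.80, high=0.12; OR[max(a, b)] → w = 0.80
R2: ¬high=1−0.12=0.88, secure=0.55; AND[min(a, b)] → w = 0.55
R3: ¬good=1−0.80=0.20, high=0.12; AND[min(a, b)] → w = 0.12
R4: steady=0.49, good=0.80, moderate=0.68; AND[min(a, b)] → w = 0.49
R5: ¬good=1−0.80=0.20, unstable=0.29, high=0.12; AND[min(a, b)] → w = 0.12
Rules with consequent 'strong': {R4, R5} → strengths 0.49, 0.12
Aggregate via t-conorm [max(a, b)]: 0.49

0.49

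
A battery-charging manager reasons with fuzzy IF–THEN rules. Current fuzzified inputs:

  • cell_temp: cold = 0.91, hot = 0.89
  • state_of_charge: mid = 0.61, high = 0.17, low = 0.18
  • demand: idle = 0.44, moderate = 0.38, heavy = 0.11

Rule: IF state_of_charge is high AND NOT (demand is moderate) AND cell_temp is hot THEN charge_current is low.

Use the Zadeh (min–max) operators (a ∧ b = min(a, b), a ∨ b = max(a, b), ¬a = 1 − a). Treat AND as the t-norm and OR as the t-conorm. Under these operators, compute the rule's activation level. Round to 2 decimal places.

firing strength: high=0.17, ¬moderate=1−0.38=0.62, hot=0.89; AND[min(a, b)] → w = 0.17

0.17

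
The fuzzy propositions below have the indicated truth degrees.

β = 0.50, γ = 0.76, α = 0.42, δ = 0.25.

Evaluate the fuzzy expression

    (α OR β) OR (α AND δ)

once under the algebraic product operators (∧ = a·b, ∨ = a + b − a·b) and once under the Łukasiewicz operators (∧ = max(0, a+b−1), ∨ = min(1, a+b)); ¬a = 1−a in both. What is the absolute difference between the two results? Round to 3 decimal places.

0.180

Under algebraic product:
  α OR β = a + b − a·b on (0.4200, 0.5000) = 0.7100
  α AND δ = a·b on (0.4200, 0.2500) = 0.1050
  (α OR β) OR (α AND δ) = a + b − a·b on (0.7100, 0.1050) = 0.7404
  → value = 0.7404
Under Łukasiewicz:
  α OR β = min(1, a+b) on (0.42, 0.50) = 0.92
  α AND δ = max(0, a+b−1) on (0.42, 0.25) = 0.00
  (α OR β) OR (α AND δ) = min(1, a+b) on (0.92, 0.00) = 0.92
  → value = 0.9200
|0.7404 − 0.9200| = 0.180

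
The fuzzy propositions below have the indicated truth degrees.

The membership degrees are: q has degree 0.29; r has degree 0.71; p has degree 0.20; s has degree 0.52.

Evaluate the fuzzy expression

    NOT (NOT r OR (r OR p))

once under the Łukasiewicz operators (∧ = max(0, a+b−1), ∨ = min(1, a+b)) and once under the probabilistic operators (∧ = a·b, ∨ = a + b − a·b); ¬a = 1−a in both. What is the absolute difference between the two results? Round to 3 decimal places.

Under Łukasiewicz:
  NOT r = 1 − 0.71 = 0.29
  r OR p = min(1, a+b) on (0.71, 0.20) = 0.91
  NOT r OR (r OR p) = min(1, a+b) on (0.29, 0.91) = 1.00
  NOT (NOT r OR (r OR p)) = 1 − 1.00 = 0.00
  → value = 0.0000
Under probabilistic:
  NOT r = 1 − 0.7100 = 0.2900
  r OR p = a + b − a·b on (0.7100, 0.2000) = 0.7680
  NOT r OR (r OR p) = a + b − a·b on (0.2900, 0.7680) = 0.8353
  NOT (NOT r OR (r OR p)) = 1 − 0.8353 = 0.1647
  → value = 0.1647
|0.0000 − 0.1647| = 0.165

0.165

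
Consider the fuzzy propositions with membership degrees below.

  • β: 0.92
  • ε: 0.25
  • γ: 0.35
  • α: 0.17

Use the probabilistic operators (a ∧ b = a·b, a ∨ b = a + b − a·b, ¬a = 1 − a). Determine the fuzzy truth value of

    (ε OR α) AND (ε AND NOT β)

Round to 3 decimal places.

ε OR α = a + b − a·b on (0.2500, 0.1700) = 0.3775
NOT β = 1 − 0.9200 = 0.0800
ε AND NOT β = a·b on (0.2500, 0.0800) = 0.0200
(ε OR α) AND (ε AND NOT β) = a·b on (0.3775, 0.0200) = 0.0075

0.008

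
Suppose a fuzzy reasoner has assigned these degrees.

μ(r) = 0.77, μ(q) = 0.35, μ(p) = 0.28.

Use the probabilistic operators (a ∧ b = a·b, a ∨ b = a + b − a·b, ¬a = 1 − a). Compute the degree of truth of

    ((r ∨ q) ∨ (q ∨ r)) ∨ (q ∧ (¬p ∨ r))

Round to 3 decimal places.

0.985

r ∨ q = a + b − a·b on (0.7700, 0.3500) = 0.8505
q ∨ r = a + b − a·b on (0.3500, 0.7700) = 0.8505
(r ∨ q) ∨ (q ∨ r) = a + b − a·b on (0.8505, 0.8505) = 0.9776
¬p = 1 − 0.2800 = 0.7200
¬p ∨ r = a + b − a·b on (0.7200, 0.7700) = 0.9356
q ∧ (¬p ∨ r) = a·b on (0.3500, 0.9356) = 0.3275
((r ∨ q) ∨ (q ∨ r)) ∨ (q ∧ (¬p ∨ r)) = a + b − a·b on (0.9776, 0.3275) = 0.9850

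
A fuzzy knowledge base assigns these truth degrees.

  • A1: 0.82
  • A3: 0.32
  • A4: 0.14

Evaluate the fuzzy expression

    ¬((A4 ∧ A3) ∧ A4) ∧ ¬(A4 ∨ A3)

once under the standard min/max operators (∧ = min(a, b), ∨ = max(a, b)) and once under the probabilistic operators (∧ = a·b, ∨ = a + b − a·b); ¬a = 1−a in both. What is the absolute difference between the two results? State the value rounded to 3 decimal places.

Under standard min/max:
  A4 ∧ A3 = min(a, b) on (0.14, 0.32) = 0.14
  (A4 ∧ A3) ∧ A4 = min(a, b) on (0.14, 0.14) = 0.14
  ¬((A4 ∧ A3) ∧ A4) = 1 − 0.14 = 0.86
  A4 ∨ A3 = max(a, b) on (0.14, 0.32) = 0.32
  ¬(A4 ∨ A3) = 1 − 0.32 = 0.68
  ¬((A4 ∧ A3) ∧ A4) ∧ ¬(A4 ∨ A3) = min(a, b) on (0.86, 0.68) = 0.68
  → value = 0.6800
Under probabilistic:
  A4 ∧ A3 = a·b on (0.1400, 0.3200) = 0.0448
  (A4 ∧ A3) ∧ A4 = a·b on (0.0448, 0.1400) = 0.0063
  ¬((A4 ∧ A3) ∧ A4) = 1 − 0.0063 = 0.9937
  A4 ∨ A3 = a + b − a·b on (0.1400, 0.3200) = 0.4152
  ¬(A4 ∨ A3) = 1 − 0.4152 = 0.5848
  ¬((A4 ∧ A3) ∧ A4) ∧ ¬(A4 ∨ A3) = a·b on (0.9937, 0.5848) = 0.5811
  → value = 0.5811
|0.6800 − 0.5811| = 0.099

0.099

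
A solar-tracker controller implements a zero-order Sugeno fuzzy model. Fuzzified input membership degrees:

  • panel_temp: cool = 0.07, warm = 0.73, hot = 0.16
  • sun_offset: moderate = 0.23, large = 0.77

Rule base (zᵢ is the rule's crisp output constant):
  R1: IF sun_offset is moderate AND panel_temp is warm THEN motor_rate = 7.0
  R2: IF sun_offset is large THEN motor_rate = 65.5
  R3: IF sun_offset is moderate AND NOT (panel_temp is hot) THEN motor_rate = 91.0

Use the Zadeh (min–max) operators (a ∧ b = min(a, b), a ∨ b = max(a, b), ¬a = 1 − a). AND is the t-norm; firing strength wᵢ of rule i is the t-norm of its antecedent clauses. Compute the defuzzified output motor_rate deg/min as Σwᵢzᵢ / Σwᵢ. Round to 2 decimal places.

59.33

R1 (z=7.0): moderate=0.23, warm=0.73; AND[min(a, b)] → w = 0.23
R2 (z=65.5): large=0.77 → w = 0.77
R3 (z=91.0): moderate=0.23, ¬hot=1−0.16=0.84; AND[min(a, b)] → w = 0.23
Weighted average = (0.23·7.0 + 0.77·65.5 + 0.23·91.0) / (0.23 + 0.77 + 0.23)
  = 72.9750 / 1.2300 = 59.33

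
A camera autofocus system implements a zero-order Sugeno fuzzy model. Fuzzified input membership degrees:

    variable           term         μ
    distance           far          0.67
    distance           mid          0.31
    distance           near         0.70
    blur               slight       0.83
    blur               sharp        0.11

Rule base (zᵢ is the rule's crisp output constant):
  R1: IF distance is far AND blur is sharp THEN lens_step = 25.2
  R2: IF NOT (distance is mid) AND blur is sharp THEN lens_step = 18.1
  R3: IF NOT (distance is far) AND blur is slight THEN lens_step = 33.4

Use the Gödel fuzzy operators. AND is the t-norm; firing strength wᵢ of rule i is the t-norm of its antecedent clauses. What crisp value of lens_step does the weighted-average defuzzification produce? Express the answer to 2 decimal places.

28.70

R1 (z=25.2): far=0.67, sharp=0.11; AND[min(a, b)] → w = 0.11
R2 (z=18.1): ¬mid=1−0.31=0.69, sharp=0.11; AND[min(a, b)] → w = 0.11
R3 (z=33.4): ¬far=1−0.67=0.33, slight=0.83; AND[min(a, b)] → w = 0.33
Weighted average = (0.11·25.2 + 0.11·18.1 + 0.33·33.4) / (0.11 + 0.11 + 0.33)
  = 15.7850 / 0.5500 = 28.70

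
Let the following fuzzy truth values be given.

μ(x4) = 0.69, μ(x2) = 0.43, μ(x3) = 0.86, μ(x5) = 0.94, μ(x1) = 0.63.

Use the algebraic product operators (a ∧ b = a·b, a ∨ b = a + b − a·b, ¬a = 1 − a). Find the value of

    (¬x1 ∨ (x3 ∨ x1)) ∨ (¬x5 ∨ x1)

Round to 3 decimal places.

0.989

¬x1 = 1 − 0.6300 = 0.3700
x3 ∨ x1 = a + b − a·b on (0.8600, 0.6300) = 0.9482
¬x1 ∨ (x3 ∨ x1) = a + b − a·b on (0.3700, 0.9482) = 0.9674
¬x5 = 1 − 0.9400 = 0.0600
¬x5 ∨ x1 = a + b − a·b on (0.0600, 0.6300) = 0.6522
(¬x1 ∨ (x3 ∨ x1)) ∨ (¬x5 ∨ x1) = a + b − a·b on (0.9674, 0.6522) = 0.9886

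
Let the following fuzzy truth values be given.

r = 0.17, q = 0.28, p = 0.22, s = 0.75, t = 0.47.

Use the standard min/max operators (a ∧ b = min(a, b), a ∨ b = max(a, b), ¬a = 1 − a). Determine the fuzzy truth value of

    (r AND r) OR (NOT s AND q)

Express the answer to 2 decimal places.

r AND r = min(a, b) on (0.17, 0.17) = 0.17
NOT s = 1 − 0.75 = 0.25
NOT s AND q = min(a, b) on (0.25, 0.28) = 0.25
(r AND r) OR (NOT s AND q) = max(a, b) on (0.17, 0.25) = 0.25

0.25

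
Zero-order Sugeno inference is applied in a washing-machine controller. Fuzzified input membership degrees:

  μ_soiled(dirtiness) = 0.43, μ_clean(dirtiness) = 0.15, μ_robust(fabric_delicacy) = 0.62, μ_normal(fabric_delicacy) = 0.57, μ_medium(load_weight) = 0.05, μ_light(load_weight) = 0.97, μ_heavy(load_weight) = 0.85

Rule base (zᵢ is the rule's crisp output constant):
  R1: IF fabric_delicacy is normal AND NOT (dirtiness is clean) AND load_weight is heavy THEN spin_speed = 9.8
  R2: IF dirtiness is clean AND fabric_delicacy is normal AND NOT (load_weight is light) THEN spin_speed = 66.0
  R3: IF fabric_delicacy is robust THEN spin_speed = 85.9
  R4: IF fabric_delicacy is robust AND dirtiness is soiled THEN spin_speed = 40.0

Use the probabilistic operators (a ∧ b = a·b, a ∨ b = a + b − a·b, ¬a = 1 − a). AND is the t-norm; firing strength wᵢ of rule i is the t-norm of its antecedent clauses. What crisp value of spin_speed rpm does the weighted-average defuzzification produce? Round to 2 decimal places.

52.37

R1 (z=9.8): normal=0.57, ¬clean=1−0.15=0.85, heavy=0.85; AND[a·b] → w = 0.4118
R2 (z=66.0): clean=0.15, normal=0.57, ¬light=1−0.97=0.03; AND[a·b] → w = 0.0026
R3 (z=85.9): robust=0.62 → w = 0.6200
R4 (z=40.0): robust=0.62, soiled=0.43; AND[a·b] → w = 0.2666
Weighted average = (0.4118·9.8 + 0.0026·66.0 + 0.6200·85.9 + 0.2666·40.0) / (0.4118 + 0.0026 + 0.6200 + 0.2666)
  = 68.1272 / 1.3010 = 52.37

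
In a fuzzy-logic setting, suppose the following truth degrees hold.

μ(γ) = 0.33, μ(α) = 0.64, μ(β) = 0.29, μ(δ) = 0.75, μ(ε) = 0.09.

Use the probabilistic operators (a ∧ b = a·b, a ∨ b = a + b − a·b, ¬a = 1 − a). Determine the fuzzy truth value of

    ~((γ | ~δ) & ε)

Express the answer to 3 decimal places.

0.955

~δ = 1 − 0.7500 = 0.2500
γ | ~δ = a + b − a·b on (0.3300, 0.2500) = 0.4975
(γ | ~δ) & ε = a·b on (0.4975, 0.0900) = 0.0448
~((γ | ~δ) & ε) = 1 − 0.0448 = 0.9552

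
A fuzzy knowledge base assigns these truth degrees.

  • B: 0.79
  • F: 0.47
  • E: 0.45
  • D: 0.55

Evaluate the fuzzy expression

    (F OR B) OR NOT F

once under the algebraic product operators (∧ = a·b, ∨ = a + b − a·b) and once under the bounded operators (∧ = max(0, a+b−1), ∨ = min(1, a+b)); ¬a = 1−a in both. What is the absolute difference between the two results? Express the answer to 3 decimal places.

0.052

Under algebraic product:
  F OR B = a + b − a·b on (0.4700, 0.7900) = 0.8887
  NOT F = 1 − 0.4700 = 0.5300
  (F OR B) OR NOT F = a + b − a·b on (0.8887, 0.5300) = 0.9477
  → value = 0.9477
Under bounded:
  F OR B = min(1, a+b) on (0.47, 0.79) = 1.00
  NOT F = 1 − 0.47 = 0.53
  (F OR B) OR NOT F = min(1, a+b) on (1.00, 0.53) = 1.00
  → value = 1.0000
|0.9477 − 1.0000| = 0.052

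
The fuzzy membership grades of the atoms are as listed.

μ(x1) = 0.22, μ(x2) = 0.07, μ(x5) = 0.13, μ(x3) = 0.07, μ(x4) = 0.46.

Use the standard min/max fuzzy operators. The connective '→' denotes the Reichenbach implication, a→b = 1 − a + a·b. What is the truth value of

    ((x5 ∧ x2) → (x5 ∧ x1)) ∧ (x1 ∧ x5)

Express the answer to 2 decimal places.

0.13

x5 ∧ x2 = min(a, b) on (0.13, 0.07) = 0.07
x5 ∧ x1 = min(a, b) on (0.13, 0.22) = 0.13
(x5 ∧ x2) → (x5 ∧ x1)  [Reichenbach: 1 − a + a·b] with a=0.07, b=0.13 → 0.94
x1 ∧ x5 = min(a, b) on (0.22, 0.13) = 0.13
((x5 ∧ x2) → (x5 ∧ x1)) ∧ (x1 ∧ x5) = min(a, b) on (0.94, 0.13) = 0.13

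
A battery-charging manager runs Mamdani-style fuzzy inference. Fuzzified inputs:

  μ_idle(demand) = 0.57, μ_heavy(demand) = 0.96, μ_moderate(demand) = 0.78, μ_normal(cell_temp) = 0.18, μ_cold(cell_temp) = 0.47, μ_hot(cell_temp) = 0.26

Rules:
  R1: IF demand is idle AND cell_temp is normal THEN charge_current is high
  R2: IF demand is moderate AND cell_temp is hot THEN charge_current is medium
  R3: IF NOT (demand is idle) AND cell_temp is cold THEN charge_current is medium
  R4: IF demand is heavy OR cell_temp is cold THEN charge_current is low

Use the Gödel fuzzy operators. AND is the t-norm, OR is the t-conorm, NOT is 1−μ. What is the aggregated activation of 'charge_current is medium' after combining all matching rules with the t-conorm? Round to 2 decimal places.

R1: idle=0.57, normal=0.18; AND[min(a, b)] → w = 0.18
R2: moderate=0.78, hot=0.26; AND[min(a, b)] → w = 0.26
R3: ¬idle=1−0.57=0.43, cold=0.47; AND[min(a, b)] → w = 0.43
R4: heavy=0.96, cold=0.47; OR[max(a, b)] → w = 0.96
Rules with consequent 'medium': {R2, R3} → strengths 0.26, 0.43
Aggregate via t-conorm [max(a, b)]: 0.43

0.43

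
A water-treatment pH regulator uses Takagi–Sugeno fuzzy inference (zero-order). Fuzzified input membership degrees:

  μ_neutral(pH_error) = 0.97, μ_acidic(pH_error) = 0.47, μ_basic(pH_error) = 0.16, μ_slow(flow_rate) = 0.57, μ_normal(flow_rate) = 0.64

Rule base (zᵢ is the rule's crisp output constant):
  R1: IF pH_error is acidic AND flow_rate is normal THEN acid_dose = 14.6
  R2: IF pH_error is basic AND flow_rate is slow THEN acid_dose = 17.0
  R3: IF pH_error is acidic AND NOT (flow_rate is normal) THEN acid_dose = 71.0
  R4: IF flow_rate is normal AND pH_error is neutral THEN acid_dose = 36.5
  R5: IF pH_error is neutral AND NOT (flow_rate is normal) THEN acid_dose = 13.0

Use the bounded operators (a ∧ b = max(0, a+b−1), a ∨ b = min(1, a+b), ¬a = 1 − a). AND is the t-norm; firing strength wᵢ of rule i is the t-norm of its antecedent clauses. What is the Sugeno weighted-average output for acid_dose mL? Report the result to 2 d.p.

26.82

R1 (z=14.6): acidic=0.47, normal=0.64; AND[max(0, a+b−1)] → w = 0.11
R2 (z=17.0): basic=0.16, slow=0.57; AND[max(0, a+b−1)] → w = 0.00
R3 (z=71.0): acidic=0.47, ¬normal=1−0.64=0.36; AND[max(0, a+b−1)] → w = 0.00
R4 (z=36.5): normal=0.64, neutral=0.97; AND[max(0, a+b−1)] → w = 0.61
R5 (z=13.0): neutral=0.97, ¬normal=1−0.64=0.36; AND[max(0, a+b−1)] → w = 0.33
Weighted average = (0.11·14.6 + 0.00·17.0 + 0.00·71.0 + 0.61·36.5 + 0.33·13.0) / (0.11 + 0.00 + 0.00 + 0.61 + 0.33)
  = 28.1610 / 1.0500 = 26.82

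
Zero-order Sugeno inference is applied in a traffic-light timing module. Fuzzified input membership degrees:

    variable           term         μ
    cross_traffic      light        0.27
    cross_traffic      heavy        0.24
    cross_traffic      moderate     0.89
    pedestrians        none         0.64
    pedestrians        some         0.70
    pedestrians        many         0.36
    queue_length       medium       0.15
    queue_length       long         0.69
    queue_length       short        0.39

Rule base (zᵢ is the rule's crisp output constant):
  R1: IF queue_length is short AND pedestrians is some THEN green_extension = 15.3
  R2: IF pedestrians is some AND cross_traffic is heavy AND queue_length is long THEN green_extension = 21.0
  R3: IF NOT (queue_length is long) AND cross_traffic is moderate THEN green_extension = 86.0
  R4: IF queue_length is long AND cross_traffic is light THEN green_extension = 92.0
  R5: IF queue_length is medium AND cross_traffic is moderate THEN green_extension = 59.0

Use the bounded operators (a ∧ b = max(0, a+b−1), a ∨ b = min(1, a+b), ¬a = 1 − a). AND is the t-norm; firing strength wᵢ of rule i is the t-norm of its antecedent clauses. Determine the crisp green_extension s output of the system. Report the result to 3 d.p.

63.445

R1 (z=15.3): short=0.39, some=0.70; AND[max(0, a+b−1)] → w = 0.09
R2 (z=21.0): some=0.70, heavy=0.24, long=0.69; AND[max(0, a+b−1)] → w = 0.00
R3 (z=86.0): ¬long=1−0.69=0.31, moderate=0.89; AND[max(0, a+b−1)] → w = 0.20
R4 (z=92.0): long=0.69, light=0.27; AND[max(0, a+b−1)] → w = 0.00
R5 (z=59.0): medium=0.15, moderate=0.89; AND[max(0, a+b−1)] → w = 0.04
Weighted average = (0.09·15.3 + 0.00·21.0 + 0.20·86.0 + 0.00·92.0 + 0.04·59.0) / (0.09 + 0.00 + 0.20 + 0.00 + 0.04)
  = 20.9370 / 0.3300 = 63.445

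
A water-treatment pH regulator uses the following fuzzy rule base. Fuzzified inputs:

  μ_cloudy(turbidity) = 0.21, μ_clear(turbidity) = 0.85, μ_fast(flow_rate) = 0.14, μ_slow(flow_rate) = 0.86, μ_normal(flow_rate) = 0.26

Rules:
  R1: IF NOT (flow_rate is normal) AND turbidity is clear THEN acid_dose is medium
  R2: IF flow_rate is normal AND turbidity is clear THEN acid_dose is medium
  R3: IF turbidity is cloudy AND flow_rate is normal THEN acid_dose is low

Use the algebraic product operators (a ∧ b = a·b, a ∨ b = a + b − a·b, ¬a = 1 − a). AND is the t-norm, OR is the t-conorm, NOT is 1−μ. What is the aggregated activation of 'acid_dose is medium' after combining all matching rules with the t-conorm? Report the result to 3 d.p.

0.711

R1: ¬normal=1−0.26=0.74, clear=0.85; AND[a·b] → w = 0.6290
R2: normal=0.26, clear=0.85; AND[a·b] → w = 0.2210
R3: cloudy=0.21, normal=0.26; AND[a·b] → w = 0.0546
Rules with consequent 'medium': {R1, R2} → strengths 0.6290, 0.2210
Aggregate via t-conorm [a + b − a·b]: 0.7110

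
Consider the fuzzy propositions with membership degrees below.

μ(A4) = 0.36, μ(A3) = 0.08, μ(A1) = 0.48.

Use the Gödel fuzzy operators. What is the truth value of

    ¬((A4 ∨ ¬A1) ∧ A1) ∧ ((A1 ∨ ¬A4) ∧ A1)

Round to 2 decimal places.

¬A1 = 1 − 0.48 = 0.52
A4 ∨ ¬A1 = max(a, b) on (0.36, 0.52) = 0.52
(A4 ∨ ¬A1) ∧ A1 = min(a, b) on (0.52, 0.48) = 0.48
¬((A4 ∨ ¬A1) ∧ A1) = 1 − 0.48 = 0.52
¬A4 = 1 − 0.36 = 0.64
A1 ∨ ¬A4 = max(a, b) on (0.48, 0.64) = 0.64
(A1 ∨ ¬A4) ∧ A1 = min(a, b) on (0.64, 0.48) = 0.48
¬((A4 ∨ ¬A1) ∧ A1) ∧ ((A1 ∨ ¬A4) ∧ A1) = min(a, b) on (0.52, 0.48) = 0.48

0.48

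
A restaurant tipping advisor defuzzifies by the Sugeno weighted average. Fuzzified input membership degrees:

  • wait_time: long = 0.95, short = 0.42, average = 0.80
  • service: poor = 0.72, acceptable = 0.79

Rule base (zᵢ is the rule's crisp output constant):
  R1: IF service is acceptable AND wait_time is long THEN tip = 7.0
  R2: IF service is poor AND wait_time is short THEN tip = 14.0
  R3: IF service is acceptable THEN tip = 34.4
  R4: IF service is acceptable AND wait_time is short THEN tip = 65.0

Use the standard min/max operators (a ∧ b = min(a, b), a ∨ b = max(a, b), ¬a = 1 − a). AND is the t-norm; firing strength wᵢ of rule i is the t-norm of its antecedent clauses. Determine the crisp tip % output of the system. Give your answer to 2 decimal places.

R1 (z=7.0): acceptable=0.79, long=0.95; AND[min(a, b)] → w = 0.79
R2 (z=14.0): poor=0.72, short=0.42; AND[min(a, b)] → w = 0.42
R3 (z=34.4): acceptable=0.79 → w = 0.79
R4 (z=65.0): acceptable=0.79, short=0.42; AND[min(a, b)] → w = 0.42
Weighted average = (0.79·7.0 + 0.42·14.0 + 0.79·34.4 + 0.42·65.0) / (0.79 + 0.42 + 0.79 + 0.42)
  = 65.8860 / 2.4200 = 27.23

27.23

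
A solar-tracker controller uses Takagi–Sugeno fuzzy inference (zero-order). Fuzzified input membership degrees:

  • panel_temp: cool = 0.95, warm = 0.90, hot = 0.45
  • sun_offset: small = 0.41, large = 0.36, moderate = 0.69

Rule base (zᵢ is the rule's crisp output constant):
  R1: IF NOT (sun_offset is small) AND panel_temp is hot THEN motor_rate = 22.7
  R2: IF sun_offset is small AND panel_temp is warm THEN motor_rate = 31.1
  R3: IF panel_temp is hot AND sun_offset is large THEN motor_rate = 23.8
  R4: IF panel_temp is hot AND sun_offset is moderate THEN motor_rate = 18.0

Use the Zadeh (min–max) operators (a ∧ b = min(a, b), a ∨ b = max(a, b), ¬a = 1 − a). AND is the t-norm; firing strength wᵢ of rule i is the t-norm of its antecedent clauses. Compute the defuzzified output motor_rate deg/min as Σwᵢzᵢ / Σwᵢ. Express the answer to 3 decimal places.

23.733

R1 (z=22.7): ¬small=1−0.41=0.59, hot=0.45; AND[min(a, b)] → w = 0.45
R2 (z=31.1): small=0.41, warm=0.90; AND[min(a, b)] → w = 0.41
R3 (z=23.8): hot=0.45, large=0.36; AND[min(a, b)] → w = 0.36
R4 (z=18.0): hot=0.45, moderate=0.69; AND[min(a, b)] → w = 0.45
Weighted average = (0.45·22.7 + 0.41·31.1 + 0.36·23.8 + 0.45·18.0) / (0.45 + 0.41 + 0.36 + 0.45)
  = 39.6340 / 1.6700 = 23.733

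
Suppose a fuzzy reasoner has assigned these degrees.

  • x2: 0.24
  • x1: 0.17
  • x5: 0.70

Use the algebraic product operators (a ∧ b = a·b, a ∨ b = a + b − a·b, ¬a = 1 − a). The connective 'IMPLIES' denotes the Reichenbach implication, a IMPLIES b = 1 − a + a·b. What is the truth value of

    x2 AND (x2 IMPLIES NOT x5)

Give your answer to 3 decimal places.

0.200

NOT x5 = 1 − 0.7000 = 0.3000
x2 IMPLIES NOT x5  [Reichenbach: 1 − a + a·b] with a=0.2400, b=0.3000 → 0.8320
x2 AND (x2 IMPLIES NOT x5) = a·b on (0.2400, 0.8320) = 0.1997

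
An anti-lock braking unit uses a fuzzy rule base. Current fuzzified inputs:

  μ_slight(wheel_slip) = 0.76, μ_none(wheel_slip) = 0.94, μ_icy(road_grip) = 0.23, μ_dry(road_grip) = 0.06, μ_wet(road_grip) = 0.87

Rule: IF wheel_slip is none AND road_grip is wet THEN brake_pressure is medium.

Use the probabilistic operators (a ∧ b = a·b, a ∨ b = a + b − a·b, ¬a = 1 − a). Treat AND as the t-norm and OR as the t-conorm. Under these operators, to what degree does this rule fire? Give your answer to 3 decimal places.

0.818

firing strength: none=0.94, wet=0.87; AND[a·b] → w = 0.8178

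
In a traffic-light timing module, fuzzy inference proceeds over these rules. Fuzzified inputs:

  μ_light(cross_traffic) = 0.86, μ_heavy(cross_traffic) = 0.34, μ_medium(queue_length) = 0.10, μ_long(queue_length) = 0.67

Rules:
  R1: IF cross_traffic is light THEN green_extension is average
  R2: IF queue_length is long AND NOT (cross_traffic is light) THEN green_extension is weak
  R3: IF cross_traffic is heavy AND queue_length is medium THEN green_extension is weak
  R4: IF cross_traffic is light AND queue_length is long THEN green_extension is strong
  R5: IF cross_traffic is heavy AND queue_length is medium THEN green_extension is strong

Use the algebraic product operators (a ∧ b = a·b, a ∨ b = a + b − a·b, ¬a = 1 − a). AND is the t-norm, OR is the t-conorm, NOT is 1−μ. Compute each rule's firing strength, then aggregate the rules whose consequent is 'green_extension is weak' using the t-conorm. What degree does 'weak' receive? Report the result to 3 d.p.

R1: light=0.86 → w = 0.8600
R2: long=0.67, ¬light=1−0.86=0.14; AND[a·b] → w = 0.0938
R3: heavy=0.34, medium=0.10; AND[a·b] → w = 0.0340
R4: light=0.86, long=0.67; AND[a·b] → w = 0.5762
R5: heavy=0.34, medium=0.10; AND[a·b] → w = 0.0340
Rules with consequent 'weak': {R2, R3} → strengths 0.0938, 0.0340
Aggregate via t-conorm [a + b − a·b]: 0.1246

0.125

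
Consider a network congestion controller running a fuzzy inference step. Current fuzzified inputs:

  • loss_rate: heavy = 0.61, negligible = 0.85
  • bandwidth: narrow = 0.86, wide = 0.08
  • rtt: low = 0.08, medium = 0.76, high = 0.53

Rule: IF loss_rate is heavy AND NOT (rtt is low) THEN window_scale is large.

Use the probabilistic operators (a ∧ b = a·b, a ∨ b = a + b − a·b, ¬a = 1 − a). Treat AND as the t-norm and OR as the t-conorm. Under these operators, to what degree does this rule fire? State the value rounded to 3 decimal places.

firing strength: heavy=0.61, ¬low=1−0.08=0.92; AND[a·b] → w = 0.5612

0.561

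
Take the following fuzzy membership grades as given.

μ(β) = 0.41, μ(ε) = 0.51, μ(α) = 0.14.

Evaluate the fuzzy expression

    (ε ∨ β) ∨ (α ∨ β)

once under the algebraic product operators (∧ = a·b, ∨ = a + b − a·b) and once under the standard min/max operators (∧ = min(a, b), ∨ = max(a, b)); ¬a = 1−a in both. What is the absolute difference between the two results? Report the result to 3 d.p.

Under algebraic product:
  ε ∨ β = a + b − a·b on (0.5100, 0.4100) = 0.7109
  α ∨ β = a + b − a·b on (0.1400, 0.4100) = 0.4926
  (ε ∨ β) ∨ (α ∨ β) = a + b − a·b on (0.7109, 0.4926) = 0.8533
  → value = 0.8533
Under standard min/max:
  ε ∨ β = max(a, b) on (0.51, 0.41) = 0.51
  α ∨ β = max(a, b) on (0.14, 0.41) = 0.41
  (ε ∨ β) ∨ (α ∨ β) = max(a, b) on (0.51, 0.41) = 0.51
  → value = 0.5100
|0.8533 − 0.5100| = 0.343

0.343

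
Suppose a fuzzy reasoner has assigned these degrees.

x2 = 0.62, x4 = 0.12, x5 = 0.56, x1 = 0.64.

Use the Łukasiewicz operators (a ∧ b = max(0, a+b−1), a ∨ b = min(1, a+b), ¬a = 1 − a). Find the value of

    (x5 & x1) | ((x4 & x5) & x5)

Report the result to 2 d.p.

x5 & x1 = max(0, a+b−1) on (0.56, 0.64) = 0.20
x4 & x5 = max(0, a+b−1) on (0.12, 0.56) = 0.00
(x4 & x5) & x5 = max(0, a+b−1) on (0.00, 0.56) = 0.00
(x5 & x1) | ((x4 & x5) & x5) = min(1, a+b) on (0.20, 0.00) = 0.20

0.20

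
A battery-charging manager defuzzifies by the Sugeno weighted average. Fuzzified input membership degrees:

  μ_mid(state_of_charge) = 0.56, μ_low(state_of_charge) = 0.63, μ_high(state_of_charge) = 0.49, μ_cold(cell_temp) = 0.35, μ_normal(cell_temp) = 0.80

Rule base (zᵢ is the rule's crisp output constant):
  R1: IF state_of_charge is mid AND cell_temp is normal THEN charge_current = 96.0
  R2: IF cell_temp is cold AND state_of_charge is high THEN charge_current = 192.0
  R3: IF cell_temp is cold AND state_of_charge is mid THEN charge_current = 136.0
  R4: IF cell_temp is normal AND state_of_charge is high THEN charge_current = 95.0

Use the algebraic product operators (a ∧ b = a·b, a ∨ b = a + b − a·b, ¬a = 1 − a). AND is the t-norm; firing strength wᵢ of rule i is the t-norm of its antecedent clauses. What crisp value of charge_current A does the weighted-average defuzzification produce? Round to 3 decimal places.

R1 (z=96.0): mid=0.56, normal=0.80; AND[a·b] → w = 0.4480
R2 (z=192.0): cold=0.35, high=0.49; AND[a·b] → w = 0.1715
R3 (z=136.0): cold=0.35, mid=0.56; AND[a·b] → w = 0.1960
R4 (z=95.0): normal=0.80, high=0.49; AND[a·b] → w = 0.3920
Weighted average = (0.4480·96.0 + 0.1715·192.0 + 0.1960·136.0 + 0.3920·95.0) / (0.4480 + 0.1715 + 0.1960 + 0.3920)
  = 139.8320 / 1.2075 = 115.803

115.803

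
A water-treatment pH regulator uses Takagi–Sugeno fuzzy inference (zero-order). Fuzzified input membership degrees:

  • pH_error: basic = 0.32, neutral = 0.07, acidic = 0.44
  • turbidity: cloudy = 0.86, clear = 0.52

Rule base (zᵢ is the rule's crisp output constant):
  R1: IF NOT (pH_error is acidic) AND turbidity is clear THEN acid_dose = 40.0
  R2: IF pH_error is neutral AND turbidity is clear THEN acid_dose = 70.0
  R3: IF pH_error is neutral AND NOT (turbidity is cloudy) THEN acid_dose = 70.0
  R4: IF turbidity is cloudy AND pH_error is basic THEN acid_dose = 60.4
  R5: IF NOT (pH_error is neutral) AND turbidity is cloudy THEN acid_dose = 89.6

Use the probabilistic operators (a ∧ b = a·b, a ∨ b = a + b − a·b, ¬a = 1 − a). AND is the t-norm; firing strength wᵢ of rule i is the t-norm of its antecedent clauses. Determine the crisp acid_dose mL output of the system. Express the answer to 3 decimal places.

73.043

R1 (z=40.0): ¬acidic=1−0.44=0.56, clear=0.52; AND[a·b] → w = 0.2912
R2 (z=70.0): neutral=0.07, clear=0.52; AND[a·b] → w = 0.0364
R3 (z=70.0): neutral=0.07, ¬cloudy=1−0.86=0.14; AND[a·b] → w = 0.0098
R4 (z=60.4): cloudy=0.86, basic=0.32; AND[a·b] → w = 0.2752
R5 (z=89.6): ¬neutral=1−0.07=0.93, cloudy=0.86; AND[a·b] → w = 0.7998
Weighted average = (0.2912·40.0 + 0.0364·70.0 + 0.0098·70.0 + 0.2752·60.4 + 0.7998·89.6) / (0.2912 + 0.0364 + 0.0098 + 0.2752 + 0.7998)
  = 103.1662 / 1.4124 = 73.043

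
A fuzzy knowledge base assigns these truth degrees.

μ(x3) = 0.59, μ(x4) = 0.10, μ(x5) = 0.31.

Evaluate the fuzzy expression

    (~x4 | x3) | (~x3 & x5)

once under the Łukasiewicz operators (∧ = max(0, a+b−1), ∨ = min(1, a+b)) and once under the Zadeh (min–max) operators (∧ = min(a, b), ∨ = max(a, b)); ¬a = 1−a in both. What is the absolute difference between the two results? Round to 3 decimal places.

0.100

Under Łukasiewicz:
  ~x4 = 1 − 0.10 = 0.90
  ~x4 | x3 = min(1, a+b) on (0.90, 0.59) = 1.00
  ~x3 = 1 − 0.59 = 0.41
  ~x3 & x5 = max(0, a+b−1) on (0.41, 0.31) = 0.00
  (~x4 | x3) | (~x3 & x5) = min(1, a+b) on (1.00, 0.00) = 1.00
  → value = 1.0000
Under Zadeh (min–max):
  ~x4 = 1 − 0.10 = 0.90
  ~x4 | x3 = max(a, b) on (0.90, 0.59) = 0.90
  ~x3 = 1 − 0.59 = 0.41
  ~x3 & x5 = min(a, b) on (0.41, 0.31) = 0.31
  (~x4 | x3) | (~x3 & x5) = max(a, b) on (0.90, 0.31) = 0.90
  → value = 0.9000
|1.0000 − 0.9000| = 0.100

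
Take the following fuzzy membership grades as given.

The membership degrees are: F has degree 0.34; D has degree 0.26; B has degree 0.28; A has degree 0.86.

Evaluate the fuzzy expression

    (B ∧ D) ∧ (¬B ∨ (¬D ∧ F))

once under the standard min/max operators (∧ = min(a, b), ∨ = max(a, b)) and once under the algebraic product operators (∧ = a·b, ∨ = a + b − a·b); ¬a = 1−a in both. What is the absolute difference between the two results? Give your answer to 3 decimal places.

0.202

Under standard min/max:
  B ∧ D = min(a, b) on (0.28, 0.26) = 0.26
  ¬B = 1 − 0.28 = 0.72
  ¬D = 1 − 0.26 = 0.74
  ¬D ∧ F = min(a, b) on (0.74, 0.34) = 0.34
  ¬B ∨ (¬D ∧ F) = max(a, b) on (0.72, 0.34) = 0.72
  (B ∧ D) ∧ (¬B ∨ (¬D ∧ F)) = min(a, b) on (0.26, 0.72) = 0.26
  → value = 0.2600
Under algebraic product:
  B ∧ D = a·b on (0.2800, 0.2600) = 0.0728
  ¬B = 1 − 0.2800 = 0.7200
  ¬D = 1 − 0.2600 = 0.7400
  ¬D ∧ F = a·b on (0.7400, 0.3400) = 0.2516
  ¬B ∨ (¬D ∧ F) = a + b − a·b on (0.7200, 0.2516) = 0.7904
  (B ∧ D) ∧ (¬B ∨ (¬D ∧ F)) = a·b on (0.0728, 0.7904) = 0.0575
  → value = 0.0575
|0.2600 − 0.0575| = 0.202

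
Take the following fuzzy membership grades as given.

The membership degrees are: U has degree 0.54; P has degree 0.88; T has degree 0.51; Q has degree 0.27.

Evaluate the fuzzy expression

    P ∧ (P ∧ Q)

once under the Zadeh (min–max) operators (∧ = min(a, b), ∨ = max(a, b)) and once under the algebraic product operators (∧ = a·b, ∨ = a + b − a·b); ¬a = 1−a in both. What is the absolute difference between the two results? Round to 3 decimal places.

Under Zadeh (min–max):
  P ∧ Q = min(a, b) on (0.88, 0.27) = 0.27
  P ∧ (P ∧ Q) = min(a, b) on (0.88, 0.27) = 0.27
  → value = 0.2700
Under algebraic product:
  P ∧ Q = a·b on (0.8800, 0.2700) = 0.2376
  P ∧ (P ∧ Q) = a·b on (0.8800, 0.2376) = 0.2091
  → value = 0.2091
|0.2700 − 0.2091| = 0.061

0.061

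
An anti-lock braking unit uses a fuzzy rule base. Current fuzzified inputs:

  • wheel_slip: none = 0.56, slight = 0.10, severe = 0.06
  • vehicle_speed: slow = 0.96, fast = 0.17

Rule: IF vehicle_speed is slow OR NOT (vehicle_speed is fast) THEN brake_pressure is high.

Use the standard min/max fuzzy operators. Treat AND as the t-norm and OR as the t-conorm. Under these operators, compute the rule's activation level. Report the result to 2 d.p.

0.96

firing strength: slow=0.96, ¬fast=1−0.17=0.83; OR[max(a, b)] → w = 0.96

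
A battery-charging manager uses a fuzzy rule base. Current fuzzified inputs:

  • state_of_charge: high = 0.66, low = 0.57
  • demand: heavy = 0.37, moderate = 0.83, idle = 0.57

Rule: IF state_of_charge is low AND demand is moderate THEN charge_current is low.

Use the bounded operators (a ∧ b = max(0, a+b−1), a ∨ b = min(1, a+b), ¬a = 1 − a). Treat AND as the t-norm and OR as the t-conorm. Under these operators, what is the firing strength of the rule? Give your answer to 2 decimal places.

firing strength: low=0.57, moderate=0.83; AND[max(0, a+b−1)] → w = 0.40

0.40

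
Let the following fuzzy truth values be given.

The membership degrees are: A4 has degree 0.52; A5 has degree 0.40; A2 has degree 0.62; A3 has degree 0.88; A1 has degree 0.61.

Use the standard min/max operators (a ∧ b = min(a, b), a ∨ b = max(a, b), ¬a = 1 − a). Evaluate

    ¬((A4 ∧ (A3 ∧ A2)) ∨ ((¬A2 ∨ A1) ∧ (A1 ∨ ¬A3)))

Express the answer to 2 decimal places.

0.39

A3 ∧ A2 = min(a, b) on (0.88, 0.62) = 0.62
A4 ∧ (A3 ∧ A2) = min(a, b) on (0.52, 0.62) = 0.52
¬A2 = 1 − 0.62 = 0.38
¬A2 ∨ A1 = max(a, b) on (0.38, 0.61) = 0.61
¬A3 = 1 − 0.88 = 0.12
A1 ∨ ¬A3 = max(a, b) on (0.61, 0.12) = 0.61
(¬A2 ∨ A1) ∧ (A1 ∨ ¬A3) = min(a, b) on (0.61, 0.61) = 0.61
(A4 ∧ (A3 ∧ A2)) ∨ ((¬A2 ∨ A1) ∧ (A1 ∨ ¬A3)) = max(a, b) on (0.52, 0.61) = 0.61
¬((A4 ∧ (A3 ∧ A2)) ∨ ((¬A2 ∨ A1) ∧ (A1 ∨ ¬A3))) = 1 − 0.61 = 0.39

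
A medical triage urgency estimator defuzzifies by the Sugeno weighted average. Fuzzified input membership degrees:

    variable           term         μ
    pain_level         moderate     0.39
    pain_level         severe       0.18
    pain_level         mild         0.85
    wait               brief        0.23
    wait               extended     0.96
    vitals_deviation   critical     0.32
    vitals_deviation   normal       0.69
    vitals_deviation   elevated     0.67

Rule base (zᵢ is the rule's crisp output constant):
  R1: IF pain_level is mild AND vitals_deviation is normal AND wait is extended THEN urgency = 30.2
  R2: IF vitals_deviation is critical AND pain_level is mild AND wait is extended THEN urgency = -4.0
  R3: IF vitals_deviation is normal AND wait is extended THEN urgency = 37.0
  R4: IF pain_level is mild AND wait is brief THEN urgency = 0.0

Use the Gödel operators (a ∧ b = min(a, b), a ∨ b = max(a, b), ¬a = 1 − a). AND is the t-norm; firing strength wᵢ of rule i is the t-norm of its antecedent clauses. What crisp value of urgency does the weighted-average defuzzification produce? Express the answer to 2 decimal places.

23.36

R1 (z=30.2): mild=0.85, normal=0.69, extended=0.96; AND[min(a, b)] → w = 0.69
R2 (z=-4.0): critical=0.32, mild=0.85, extended=0.96; AND[min(a, b)] → w = 0.32
R3 (z=37.0): normal=0.69, extended=0.96; AND[min(a, b)] → w = 0.69
R4 (z=0.0): mild=0.85, brief=0.23; AND[min(a, b)] → w = 0.23
Weighted average = (0.69·30.2 + 0.32·-4.0 + 0.69·37.0 + 0.23·0.0) / (0.69 + 0.32 + 0.69 + 0.23)
  = 45.0880 / 1.9300 = 23.36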